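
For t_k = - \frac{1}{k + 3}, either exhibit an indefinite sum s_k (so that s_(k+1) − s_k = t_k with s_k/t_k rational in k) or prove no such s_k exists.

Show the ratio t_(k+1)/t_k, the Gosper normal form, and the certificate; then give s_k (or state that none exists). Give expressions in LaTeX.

none (Gosper's algorithm certifies no s_k)

Step 1: r(k) = (k + 3)/(k + 4).
A = k + 3, B = k + 4, C = 1.
Key eq: (k + 3)·f(k+1) = (k + 3)·f(k) + (1).
Bound: deg f ≤ 0.
Generic f = c0 gives residual -1; -1 = 0 cannot hold, so t_k is not Gosper-summable.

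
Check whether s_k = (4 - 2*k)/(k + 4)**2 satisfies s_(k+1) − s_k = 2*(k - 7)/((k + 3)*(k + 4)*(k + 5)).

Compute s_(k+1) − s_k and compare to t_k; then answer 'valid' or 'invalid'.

Invalid: residual 4*(19 - k**2)/(k**5 + 21*k**4 + 175*k**3 + 723*k**2 + 1480*k + 1200) ≠ 0.

s_(k+1) = 2*(1 - k)/(k + 5)**2
s_(k+1) − s_k = 2*(k**2 - 3*k - 34)/(k**4 + 18*k**3 + 121*k**2 + 360*k + 400)
(s_(k+1) − s_k) − t_k = 4*(19 - k**2)/(k**5 + 21*k**4 + 175*k**3 + 723*k**2 + 1480*k + 1200)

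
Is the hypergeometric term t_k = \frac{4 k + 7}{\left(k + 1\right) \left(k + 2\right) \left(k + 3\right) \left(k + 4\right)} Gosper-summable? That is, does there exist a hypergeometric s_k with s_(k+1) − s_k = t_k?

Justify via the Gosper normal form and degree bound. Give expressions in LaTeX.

Step 1: r(k) = (k + 1)*(4*k + 11)/((k + 5)*(4*k + 7)).
Factor: A=k + 1; B=k + 5; C=k + 7/4.
Need (k + 1)·f(k+1) − (k + 4)·f(k) = k + 7/4.
Degrees (1,1,1) ⇒ d ≤ 3.
A polynomial solution: f(k) = k*(k**2 + 6*k + 7)/8.
Then R = B(k−1)f/C = k*(k + 4)*(k**2 + 6*k + 7)/(2*(4*k + 7)), so s_k = R(k)·t_k = k*(k**2 + 6*k + 7)/(2*(k + 1)*(k + 2)*(k + 3)).
Verify: (4*k + 7)/(k**4 + 10*k**3 + 35*k**2 + 50*k + 24) matches t_k.

Yes. s_k = \frac{k \left(k^{2} + 6 k + 7\right)}{2 \left(k + 1\right) \left(k + 2\right) \left(k + 3\right)}.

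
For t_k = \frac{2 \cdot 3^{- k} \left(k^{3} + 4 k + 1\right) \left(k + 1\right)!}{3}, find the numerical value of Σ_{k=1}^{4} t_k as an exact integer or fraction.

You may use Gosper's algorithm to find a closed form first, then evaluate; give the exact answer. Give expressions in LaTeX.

Σ = 3076/27

Compute t_(k+1)/t_k: get (k + 2)*(4*k + (k + 1)**3 + 5)/(3*(k**3 + 4*k + 1)).
So A=k/3 + 2/3 and B=1, with C=k**3 + 4*k + 1.
Solve (k/3 + 2/3)·f(k+1) − (1)·f(k) = k**3 + 4*k + 1.
Degrees (1,0,3) ⇒ d ≤ 2.
Solving with deg f ≤ 2: f(k) = 3*(k**2 - k - 1).
R(k) = B(k−1)·f(k)/C(k) = 3*(k**2 - k - 1)/(k**3 + 4*k + 1); s_k = R·t_k = 2*(k**2 - k - 1)*factorial(k + 1)/3**k.
s_(k+1) − s_k = 2*(k**3 + 4*k + 1)*factorial(k + 1)/(3*3**k) = t_k.
Telescoping: Σ = s_(5) − s_(1) = 3040/27 − (-4/3) = 3076/27.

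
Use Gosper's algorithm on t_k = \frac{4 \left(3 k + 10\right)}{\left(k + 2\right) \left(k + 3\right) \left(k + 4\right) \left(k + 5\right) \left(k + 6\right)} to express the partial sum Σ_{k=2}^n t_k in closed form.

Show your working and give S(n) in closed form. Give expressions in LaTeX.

S(n) = \frac{n^{3} + 14 n^{2} + 63 n - 78}{42 \left(n^{3} + 14 n^{2} + 63 n + 90\right)}

The ratio is (k + 2)*(3*k + 13)/((k + 7)*(3*k + 10)).
Take A(k)=k + 2, B(k)=k + 7, C(k)=k + 10/3.
f must satisfy (k + 2)·f(k+1) − (k + 6)·f(k) = k + 10/3.
deg f ≤ 4 (via 1,1,1).
Coefficient equations give f(k) = k*(k + 3)*(k**2 + 11*k + 38)/120.
So s_k = (B(k−1)f/C)·t_k = (k*(k + 3)*(k + 6)*(k**2 + 11*k + 38)/(40*(3*k + 10)))·t_k = k*(k**2 + 11*k + 38)/(10*(k**3 + 11*k**2 + 38*k + 40)).
Δs = 4*(3*k + 10)/(k**5 + 20*k**4 + 155*k**3 + 580*k**2 + 1044*k + 720), as required.
s_(n+1) = (n**3 + 14*n**2 + 63*n + 50)/(10*(n**3 + 14*n**2 + 63*n + 90)) and s_(2) = 8/105, so S(n) = (n**3 + 14*n**2 + 63*n - 78)/(42*(n**3 + 14*n**2 + 63*n + 90)).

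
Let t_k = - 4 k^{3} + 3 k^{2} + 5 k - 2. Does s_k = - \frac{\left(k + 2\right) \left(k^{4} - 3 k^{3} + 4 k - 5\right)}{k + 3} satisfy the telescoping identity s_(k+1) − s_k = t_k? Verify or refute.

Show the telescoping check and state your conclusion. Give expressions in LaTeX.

s_(k+1) = (-k**5 - 4*k**4 + 10*k**2 + 6*k + 9)/(k + 4)
s_(k+1) − s_k = (-4*k**5 - 22*k**4 - 10*k**3 + 55*k**2 + 29*k - 13)/(k**2 + 7*k + 12)
(s_(k+1) − s_k) − t_k = (3*k**4 + 12*k**3 - 14*k**2 - 17*k + 11)/(k**2 + 7*k + 12)

Invalid: residual \frac{3 k^{4} + 12 k^{3} - 14 k^{2} - 17 k + 11}{k^{2} + 7 k + 12} ≠ 0.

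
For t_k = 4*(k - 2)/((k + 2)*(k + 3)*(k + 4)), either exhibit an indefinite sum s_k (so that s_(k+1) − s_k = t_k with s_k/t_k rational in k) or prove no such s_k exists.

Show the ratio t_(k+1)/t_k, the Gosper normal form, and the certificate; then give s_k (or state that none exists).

s_k = -4*k/((k + 2)*(k + 3))

The ratio is (k - 1)*(k + 2)/((k - 2)*(k + 5)).
A = k + 2, B = k + 5, C = k - 2.
Need (k + 2)·f(k+1) − (k + 4)·f(k) = k - 2.
deg f ≤ 2 (via 1,1,1).
Match coefficients ⇒ f(k) = -k.
Then R = B(k−1)f/C = -k*(k + 4)/(k - 2), so s_k = R(k)·t_k = -4*k/((k + 2)*(k + 3)).
Δs = 4*(k - 2)/(k**3 + 9*k**2 + 26*k + 24), as required.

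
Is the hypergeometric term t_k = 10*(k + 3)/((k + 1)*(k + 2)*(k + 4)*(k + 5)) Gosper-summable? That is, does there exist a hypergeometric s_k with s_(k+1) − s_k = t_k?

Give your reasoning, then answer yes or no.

Yes. s_k = 5*k*(k + 5)/(4*(k**2 + 5*k + 4)).

The ratio is (k + 1)*(k + 4)**2/((k + 3)**2*(k + 6)).
A = k + 1, B = k + 6, C = k**2 + 6*k + 9.
Set up (k + 1)·f(k+1) − (k + 5)·f(k) − (k**2 + 6*k + 9) = 0.
deg f ≤ 4 (via 1,1,2).
Coefficient equations give f(k) = k*(k + 2)*(k + 3)*(k + 5)/8.
Certificate R = B(k−1)f/C = k*(k + 2)*(k + 5)**2/(8*(k + 3)) gives s_k = 5*k*(k + 5)/(4*(k**2 + 5*k + 4)).
Verify: 10*(k + 3)/(k**4 + 12*k**3 + 49*k**2 + 78*k + 40) matches t_k.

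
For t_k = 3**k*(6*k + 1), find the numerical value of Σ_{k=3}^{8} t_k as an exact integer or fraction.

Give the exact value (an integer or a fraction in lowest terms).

Σ = 452574

Ratio r(k) = 3*(6*k + 7)/(6*k + 1).
Gosper form: A/B · C(k+1)/C(k) with A=3, B=1, C=k + 1/6.
Key eq: (3)·f(k+1) = (1)·f(k) + (k + 1/6).
d = 1 from the (0,0,1) case.
Match coefficients ⇒ f(k) = (3*k - 4)/6.
Certificate R = B(k−1)f/C = (3*k - 4)/(6*k + 1) gives s_k = 3**k*(3*k - 4).
Δs = 3**k*(6*k + 1), as required.
Sum = s_(9) − s_(3); s_(9) = 452709, s_(3) = 135 ⇒ 452574.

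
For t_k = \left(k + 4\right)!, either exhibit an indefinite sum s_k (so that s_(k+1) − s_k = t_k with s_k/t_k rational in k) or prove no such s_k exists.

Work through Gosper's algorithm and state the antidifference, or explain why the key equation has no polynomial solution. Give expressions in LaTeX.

Compute t_(k+1)/t_k: get k + 5.
Gosper form: A/B · C(k+1)/C(k) with A=k + 5, B=1, C=1.
Need (k + 5)·f(k+1) − (1)·f(k) = 1.
d = -1 from the (1,0,0) case.
Negative degree bound (-1): no f exists, t_k not Gosper-summable.

not Gosper-summable; s_k does not exist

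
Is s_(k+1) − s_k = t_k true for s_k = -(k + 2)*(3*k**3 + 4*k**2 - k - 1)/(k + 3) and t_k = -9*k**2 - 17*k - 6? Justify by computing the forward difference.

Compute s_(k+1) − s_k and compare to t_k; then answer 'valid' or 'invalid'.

s_(k+1) = (k + 3)*(k - 3*(k + 1)**3 - 4*(k + 1)**2 + 2)/(k + 4)
s_(k+1) − s_k = (-9*k**4 - 74*k**3 - 193*k**2 - 188*k - 53)/(k**2 + 7*k + 12)
(s_(k+1) − s_k) − t_k = (6*k**3 + 40*k**2 + 58*k + 19)/(k**2 + 7*k + 12)

Invalid: residual (6*k**3 + 40*k**2 + 58*k + 19)/(k**2 + 7*k + 12) ≠ 0.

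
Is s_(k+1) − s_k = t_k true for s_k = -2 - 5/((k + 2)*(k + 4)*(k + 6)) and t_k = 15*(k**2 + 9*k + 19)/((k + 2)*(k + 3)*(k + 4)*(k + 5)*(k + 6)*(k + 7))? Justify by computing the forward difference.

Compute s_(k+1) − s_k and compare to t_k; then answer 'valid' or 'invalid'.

s_(k+1) = -2 - 5/((k + 3)*(k + 5)*(k + 7))
s_(k+1) − s_k = 15*(k**2 + 9*k + 19)/(k**6 + 27*k**5 + 295*k**4 + 1665*k**3 + 5104*k**2 + 8028*k + 5040)
(s_(k+1) − s_k) − t_k = 0

Valid: the claim telescopes to t_k.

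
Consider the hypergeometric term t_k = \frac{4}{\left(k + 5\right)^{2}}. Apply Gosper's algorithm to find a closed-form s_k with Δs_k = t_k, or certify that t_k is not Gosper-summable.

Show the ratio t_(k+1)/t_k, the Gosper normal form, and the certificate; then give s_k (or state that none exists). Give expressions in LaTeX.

Compute t_(k+1)/t_k: get (k + 5)**2/(k + 6)**2.
Normal form (A,B,C) = (k**2 + 10*k + 25, k**2 + 12*k + 36, 1).
Need (k**2 + 10*k + 25)·f(k+1) − (k**2 + 10*k + 25)·f(k) = 1.
deg f ≤ 0 (via 2,2,0).
Put f(k) = c0: A·f(k+1) − B(k−1)·f(k) − C = -1; need -1 = 0 — inconsistent ⇒ no f, not summable.

none — t_k is not Gosper-summable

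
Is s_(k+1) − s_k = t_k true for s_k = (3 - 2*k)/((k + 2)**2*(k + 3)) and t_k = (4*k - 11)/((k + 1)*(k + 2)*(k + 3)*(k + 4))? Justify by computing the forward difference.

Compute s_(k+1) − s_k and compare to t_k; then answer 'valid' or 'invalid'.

s_(k+1) = (1 - 2*k)/((k + 3)**2*(k + 4))
s_(k+1) − s_k = (4*k**2 - k - 32)/(k**5 + 14*k**4 + 77*k**3 + 208*k**2 + 276*k + 144)
(s_(k+1) − s_k) − t_k = 2*(-3*k**2 - k + 17)/(k**6 + 15*k**5 + 91*k**4 + 285*k**3 + 484*k**2 + 420*k + 144)

Invalid: residual 2*(-3*k**2 - k + 17)/(k**6 + 15*k**5 + 91*k**4 + 285*k**3 + 484*k**2 + 420*k + 144) ≠ 0.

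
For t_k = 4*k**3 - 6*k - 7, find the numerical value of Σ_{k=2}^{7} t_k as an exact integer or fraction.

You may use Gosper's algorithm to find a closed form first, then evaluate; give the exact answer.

Σ = 2928

r(k) = (6*k - 4*(k + 1)**3 + 13)/(-4*k**3 + 6*k + 7) after simplifying.
A = 1, B = 1, C = k**3 - 3*k/2 - 7/4.
Need (1)·f(k+1) − (1)·f(k) = k**3 - 3*k/2 - 7/4.
From deg A=0, deg B=0, deg C=3: d=4.
Coefficient equations give f(k) = k*(k**3 - 2*k**2 - 2*k - 4)/4.
Get s_k = R·t_k = k*(k**3 - 2*k**2 - 2*k - 4) with R(k) = B(k−1)f(k)/C(k) = k*(k**3 - 2*k**2 - 2*k - 4)/(4*k**3 - 6*k - 7).
Verify: 4*k**3 - 6*k - 7 matches t_k.
Telescoping: Σ = s_(8) − s_(2) = 2912 − (-16) = 2928.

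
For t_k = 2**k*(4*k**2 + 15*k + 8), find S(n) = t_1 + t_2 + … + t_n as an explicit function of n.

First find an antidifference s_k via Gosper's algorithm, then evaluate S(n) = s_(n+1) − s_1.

S(n) = 8*2**n*n**2 + 14*2**n*n + 10*2**n - 10

Ratio r(k) = 2*(4*k**2 + 23*k + 27)/(4*k**2 + 15*k + 8).
Gosper form: A/B · C(k+1)/C(k) with A=2, B=1, C=k**2 + 15*k/4 + 2.
Set up (2)·f(k+1) − (1)·f(k) − (k**2 + 15*k/4 + 2) = 0.
Bound: deg f ≤ 2.
Solve for f: f(k) = (4*k**2 - k + 2)/4 (degree 2 ≤ 2).
Then R = B(k−1)f/C = (4*k**2 - k + 2)/(4*k**2 + 15*k + 8), so s_k = R(k)·t_k = 2**k*(4*k**2 - k + 2).
s_(k+1) − s_k = 2**k*(4*k**2 + 15*k + 8) = t_k.
Σ_(k=1)^n t_k = s_(n+1) − s_(1) = (2**(n + 1)*(4*n**2 + 7*n + 5)) − (10), i.e. 8*2**n*n**2 + 14*2**n*n + 10*2**n - 10.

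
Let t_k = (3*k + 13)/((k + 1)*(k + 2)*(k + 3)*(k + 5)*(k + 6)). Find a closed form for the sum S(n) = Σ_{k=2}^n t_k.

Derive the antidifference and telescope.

Step 1: r(k) = (k + 1)*(k + 5)*(3*k + 16)/((k + 4)*(k + 7)*(3*k + 13)).
Take A(k)=k + 1, B(k)=k + 7, C(k)=k**2 + 25*k/3 + 52/3.
Key eq: (k + 1)·f(k+1) = (k + 6)·f(k) + (k**2 + 25*k/3 + 52/3).
deg f ≤ 5 (via 1,1,2).
Solve for f: f(k) = k*(k + 3)*(k + 4)*(k**2 + 8*k + 17)/30 (degree 5 ≤ 5).
Get s_k = R·t_k = k*(k**2 + 8*k + 17)/(10*(k**3 + 8*k**2 + 17*k + 10)) with R(k) = B(k−1)f(k)/C(k) = k*(k + 3)*(k + 6)*(k**2 + 8*k + 17)/(10*(3*k + 13)).
s_(k+1) − s_k = (3*k + 13)/(k**5 + 17*k**4 + 107*k**3 + 307*k**2 + 396*k + 180) = t_k.
Σ_(k=2)^n t_k = s_(n+1) − s_(2) = ((n**3 + 11*n**2 + 36*n + 26)/(10*(n**3 + 11*n**2 + 36*n + 36))) − (37/420), i.e. (n**3 + 11*n**2 + 36*n - 48)/(84*(n**3 + 11*n**2 + 36*n + 36)).

S(n) = (n**3 + 11*n**2 + 36*n - 48)/(84*(n**3 + 11*n**2 + 36*n + 36))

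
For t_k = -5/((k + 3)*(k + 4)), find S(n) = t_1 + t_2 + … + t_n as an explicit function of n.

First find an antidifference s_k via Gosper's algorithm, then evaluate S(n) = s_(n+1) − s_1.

r(k) = (k + 3)/(k + 5) after simplifying.
Normal form (A,B,C) = (k + 3, k + 5, 1).
Key eq: (k + 3)·f(k+1) = (k + 4)·f(k) + (1).
Degrees (1,1,0) ⇒ d ≤ 1.
Coefficient equations give f(k) = k/3.
R(k) = B(k−1)·f(k)/C(k) = k*(k + 4)/3; s_k = R·t_k = -5*k/(3*k + 9).
Δs = -5/(k**2 + 7*k + 12), as required.
Evaluate: s_(n+1) = 5*(-n - 1)/(3*(n + 4)); subtract s_(1) = -5/12 ⇒ S(n) = -5*n/(4*n + 16).

S(n) = -5*n/(4*n + 16)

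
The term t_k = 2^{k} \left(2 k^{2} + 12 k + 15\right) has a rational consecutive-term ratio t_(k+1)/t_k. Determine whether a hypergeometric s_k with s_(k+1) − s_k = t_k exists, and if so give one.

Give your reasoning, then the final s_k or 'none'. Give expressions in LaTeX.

Step 1: r(k) = 2*(2*k**2 + 16*k + 29)/(2*k**2 + 12*k + 15).
Normal form (A,B,C) = (2, 1, k**2 + 6*k + 15/2).
Set up (2)·f(k+1) − (1)·f(k) − (k**2 + 6*k + 15/2) = 0.
Bound: deg f ≤ 2.
Match coefficients ⇒ f(k) = (2*k**2 + 4*k + 3)/2.
Then R = B(k−1)f/C = (2*k**2 + 4*k + 3)/(2*k**2 + 12*k + 15), so s_k = R(k)·t_k = 2**k*(2*k**2 + 4*k + 3).
Check: Δs_k = 2**k*(2*k**2 + 12*k + 15). ✓

s_k = 2^{k} \left(2 k^{2} + 4 k + 3\right)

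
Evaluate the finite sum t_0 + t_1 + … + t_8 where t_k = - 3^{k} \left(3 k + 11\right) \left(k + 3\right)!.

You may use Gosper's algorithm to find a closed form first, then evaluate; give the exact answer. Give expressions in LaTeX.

Σ = -9428188492794

Compute t_(k+1)/t_k: get 3*(k + 4)*(3*k + 14)/(3*k + 11).
Gosper form: A/B · C(k+1)/C(k) with A=3*k + 12, B=1, C=k + 11/3.
Need (3*k + 12)·f(k+1) − (1)·f(k) = k + 11/3.
From deg A=1, deg B=0, deg C=1: d=0.
Coefficient equations give f(k) = 1/3.
R(k) = B(k−1)·f(k)/C(k) = 1/(3*k + 11); s_k = R·t_k = -3**k*factorial(k + 3).
Δs = -3**k*(3*k + 11)*factorial(k + 3), as required.
Evaluate s at k=9 and k=0: -9428188492800 and -6; difference -9428188492794.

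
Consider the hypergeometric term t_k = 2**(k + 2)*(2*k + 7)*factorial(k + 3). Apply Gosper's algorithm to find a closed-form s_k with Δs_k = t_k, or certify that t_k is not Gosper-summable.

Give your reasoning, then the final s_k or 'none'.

s_k = 2**(k + 2)*factorial(k + 3)

r(k) = 2*(k + 4)*(2*k + 9)/(2*k + 7) after simplifying.
So A=2*k + 8 and B=1, with C=k + 7/2.
Need (2*k + 8)·f(k+1) − (1)·f(k) = k + 7/2.
From deg A=1, deg B=0, deg C=1: d=0.
Coefficient equations give f(k) = 1/2.
R(k) = B(k−1)·f(k)/C(k) = 1/(2*k + 7); s_k = R·t_k = 2**(k + 2)*factorial(k + 3).
Check: Δs_k = 2**(k + 2)*(2*k + 7)*factorial(k + 3). ✓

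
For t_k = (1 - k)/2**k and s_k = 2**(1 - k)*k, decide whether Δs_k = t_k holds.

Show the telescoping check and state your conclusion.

s_(k+1) = (k + 1)/2**k
s_(k+1) − s_k = (1 - k)/2**k
(s_(k+1) − s_k) − t_k = 0

valid (s_(k+1) − s_k reduces to t_k)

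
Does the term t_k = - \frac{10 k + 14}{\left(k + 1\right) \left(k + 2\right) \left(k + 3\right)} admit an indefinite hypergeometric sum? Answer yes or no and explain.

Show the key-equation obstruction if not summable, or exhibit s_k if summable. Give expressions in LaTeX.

t_(k+1)/t_k = (k + 1)*(5*k + 12)/((k + 4)*(5*k + 7)).
A = k + 1, B = k + 4, C = k + 7/5.
f must satisfy (k + 1)·f(k+1) − (k + 3)·f(k) = k + 7/5.
deg f ≤ 2 (via 1,1,1).
Coefficient equations give f(k) = k*(3*k + 4)/5.
So s_k = (B(k−1)f/C)·t_k = (k*(k + 3)*(3*k + 4)/(5*k + 7))·t_k = -2*k*(3*k + 4)/((k + 1)*(k + 2)).
Verify: 2*(-5*k - 7)/(k**3 + 6*k**2 + 11*k + 6) matches t_k.

Yes. s_k = - \frac{2 k \left(3 k + 4\right)}{\left(k + 1\right) \left(k + 2\right)}.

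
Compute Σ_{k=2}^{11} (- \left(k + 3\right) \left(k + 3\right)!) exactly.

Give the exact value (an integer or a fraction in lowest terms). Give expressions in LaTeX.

r(k) = (k + 4)**2/(k + 3) after simplifying.
A = k + 4, B = 1, C = k + 3.
Solve (k + 4)·f(k+1) − (1)·f(k) = k + 3.
Degrees (1,0,1) ⇒ d ≤ 0.
Coefficient equations give f(k) = 1.
R(k) = B(k−1)·f(k)/C(k) = 1/(k + 3); s_k = R·t_k = -factorial(k + 3).
Verify: -(k + 3)*factorial(k + 3) matches t_k.
Evaluate s at k=12 and k=2: -1307674368000 and -120; difference -1307674367880.

Σ = -1307674367880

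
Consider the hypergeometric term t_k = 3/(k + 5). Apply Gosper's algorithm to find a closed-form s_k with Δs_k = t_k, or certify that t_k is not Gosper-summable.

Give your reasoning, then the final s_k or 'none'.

none — t_k is not Gosper-summable

Compute t_(k+1)/t_k: get (k + 5)/(k + 6).
Normal form (A,B,C) = (k + 5, k + 6, 1).
f must satisfy (k + 5)·f(k+1) − (k + 5)·f(k) = 1.
deg f ≤ 0 (via 1,1,0).
f = c0 ⇒ A·f(k+1) − B(k−1)·f(k) − C = -1. The system {-1 = 0} is inconsistent; no antidifference.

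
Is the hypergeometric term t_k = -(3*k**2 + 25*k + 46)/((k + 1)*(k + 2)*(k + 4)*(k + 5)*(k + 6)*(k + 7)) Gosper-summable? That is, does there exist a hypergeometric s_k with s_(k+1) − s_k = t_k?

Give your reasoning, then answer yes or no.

Yes. s_k = k*(-k**2 - 11*k - 34)/(24*(k**3 + 11*k**2 + 34*k + 24)).

Ratio r(k) = (k + 1)*(k + 4)*(25*k + 3*(k + 1)**2 + 71)/((k + 3)*(k + 8)*(3*k**2 + 25*k + 46)).
Gosper form: A/B · C(k+1)/C(k) with A=k + 1, B=k + 8, C=k**3 + 34*k**2/3 + 121*k/3 + 46.
Need (k + 1)·f(k+1) − (k + 7)·f(k) = k**3 + 34*k**2/3 + 121*k/3 + 46.
Degrees (1,1,3) ⇒ d ≤ 6.
Solving with deg f ≤ 6: f(k) = k*(k + 2)*(k + 3)*(k + 5)*(k**2 + 11*k + 34)/72.
So s_k = (B(k−1)f/C)·t_k = (k*(k + 2)*(k + 5)*(k + 7)*(k**2 + 11*k + 34)/(24*(3*k**2 + 25*k + 46)))·t_k = k*(-k**2 - 11*k - 34)/(24*(k**3 + 11*k**2 + 34*k + 24)).
Δs = (-3*k**2 - 25*k - 46)/(k**6 + 25*k**5 + 247*k**4 + 1219*k**3 + 3112*k**2 + 3796*k + 1680), as required.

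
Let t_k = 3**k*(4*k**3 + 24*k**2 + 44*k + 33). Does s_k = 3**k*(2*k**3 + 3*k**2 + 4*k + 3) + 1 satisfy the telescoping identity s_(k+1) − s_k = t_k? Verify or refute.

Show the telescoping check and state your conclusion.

Valid — Δs_k = t_k.

s_(k+1) = 3**(k + 1)*(4*k + 2*(k + 1)**3 + 3*(k + 1)**2 + 7) + 1
s_(k+1) − s_k = 3**k*(4*k**3 + 24*k**2 + 44*k + 33)
(s_(k+1) − s_k) − t_k = 0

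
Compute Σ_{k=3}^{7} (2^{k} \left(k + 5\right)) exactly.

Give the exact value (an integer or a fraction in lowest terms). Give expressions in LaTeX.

Step 1: r(k) = 2*(k + 6)/(k + 5).
So A=2 and B=1, with C=k + 5.
Solve (2)·f(k+1) − (1)·f(k) = k + 5.
deg f ≤ 1 (via 0,0,1).
Solve for f: f(k) = k + 3 (degree 1 ≤ 1).
Get s_k = R·t_k = 2**k*(k + 3) with R(k) = B(k−1)f(k)/C(k) = (k + 3)/(k + 5).
Verify: 2**k*(k + 5) matches t_k.
Sum = s_(8) − s_(3); s_(8) = 2816, s_(3) = 48 ⇒ 2768.

Σ = 2768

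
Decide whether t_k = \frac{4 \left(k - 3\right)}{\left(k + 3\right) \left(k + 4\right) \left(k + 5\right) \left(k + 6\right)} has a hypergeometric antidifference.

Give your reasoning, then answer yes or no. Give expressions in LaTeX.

r(k) = (k - 2)*(k + 3)/((k - 3)*(k + 7)) after simplifying.
A = k + 3, B = k + 7, C = k - 3.
Set up (k + 3)·f(k+1) − (k + 6)·f(k) − (k - 3) = 0.
Degrees (1,1,1) ⇒ d ≤ 3.
Coefficient equations give f(k) = -k*(k**2 + 12*k + 107)/120.
So s_k = (B(k−1)f/C)·t_k = (-k*(k + 6)*(k**2 + 12*k + 107)/(120*(k - 3)))·t_k = k*(-k**2 - 12*k - 107)/(30*(k + 3)*(k + 4)*(k + 5)).
Check: Δs_k = 4*(k - 3)/(k**4 + 18*k**3 + 119*k**2 + 342*k + 360). ✓

Yes. s_k = \frac{k \left(- k^{2} - 12 k - 107\right)}{30 \left(k + 3\right) \left(k + 4\right) \left(k + 5\right)}.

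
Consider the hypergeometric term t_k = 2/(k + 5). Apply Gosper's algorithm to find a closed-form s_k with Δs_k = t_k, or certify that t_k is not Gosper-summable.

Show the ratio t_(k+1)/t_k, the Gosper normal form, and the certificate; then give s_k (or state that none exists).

Compute t_(k+1)/t_k: get (k + 5)/(k + 6).
A = k + 5, B = k + 6, C = 1.
f must satisfy (k + 5)·f(k+1) − (k + 5)·f(k) = 1.
deg f ≤ 0 (via 1,1,0).
Put f(k) = c0: A·f(k+1) − B(k−1)·f(k) − C = -1; need -1 = 0 — inconsistent ⇒ no f, not summable.

not Gosper-summable; s_k does not exist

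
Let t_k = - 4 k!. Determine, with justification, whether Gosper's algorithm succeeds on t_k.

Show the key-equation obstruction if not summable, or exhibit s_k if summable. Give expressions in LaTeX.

No — t_k has no hypergeometric antidifference.

Step 1: r(k) = k + 1.
Factor: A=k + 1; B=1; C=1.
Solve (k + 1)·f(k+1) − (1)·f(k) = 1.
deg f ≤ -1 (via 1,0,0).
deg f ≤ -1 is impossible — no certificate.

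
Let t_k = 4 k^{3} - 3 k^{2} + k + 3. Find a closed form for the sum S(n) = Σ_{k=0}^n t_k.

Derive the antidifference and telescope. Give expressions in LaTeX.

The ratio is (4*k**3 + 9*k**2 + 7*k + 5)/(4*k**3 - 3*k**2 + k + 3).
Factor: A=1; B=1; C=k**3 - 3*k**2/4 + k/4 + 3/4.
Key eq: (1)·f(k+1) = (1)·f(k) + (k**3 - 3*k**2/4 + k/4 + 3/4).
From deg A=0, deg B=0, deg C=3: d=4.
A polynomial solution: f(k) = k*(k**3 - 3*k**2 + 3*k + 2)/4.
R(k) = B(k−1)·f(k)/C(k) = k*(k**3 - 3*k**2 + 3*k + 2)/(4*k**3 - 3*k**2 + k + 3); s_k = R·t_k = k*(k**3 - 3*k**2 + 3*k + 2).
Check: Δs_k = 4*k**3 - 3*k**2 + k + 3. ✓
Evaluate: s_(n+1) = n**4 + n**3 + 3*n + 3; subtract s_(0) = 0 ⇒ S(n) = n**4 + n**3 + 3*n + 3.

S(n) = n^{4} + n^{3} + 3 n + 3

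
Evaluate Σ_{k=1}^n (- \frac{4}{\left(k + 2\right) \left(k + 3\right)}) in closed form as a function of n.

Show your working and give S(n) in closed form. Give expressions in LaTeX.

S(n) = - \frac{4 n}{3 n + 9}

t_(k+1)/t_k = (k + 2)/(k + 4).
Take A(k)=k + 2, B(k)=k + 4, C(k)=1.
Need (k + 2)·f(k+1) − (k + 3)·f(k) = 1.
Bound: deg f ≤ 1.
A polynomial solution: f(k) = k/2.
So s_k = (B(k−1)f/C)·t_k = (k*(k + 3)/2)·t_k = -2*k/(k + 2).
Δs = -4/(k**2 + 5*k + 6), as required.
Evaluate: s_(n+1) = 2*(-n - 1)/(n + 3); subtract s_(1) = -2/3 ⇒ S(n) = -4*n/(3*n + 9).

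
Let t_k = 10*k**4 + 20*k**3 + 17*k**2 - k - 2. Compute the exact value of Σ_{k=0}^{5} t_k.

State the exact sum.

Step 1: r(k) = (10*k**4 + 60*k**3 + 137*k**2 + 133*k + 44)/(10*k**4 + 20*k**3 + 17*k**2 - k - 2).
Factor: A=1; B=1; C=k**4 + 2*k**3 + 17*k**2/10 - k/10 - 1/5.
Set up (1)·f(k+1) − (1)·f(k) − (k**4 + 2*k**3 + 17*k**2/10 - k/10 - 1/5) = 0.
Degrees (0,0,4) ⇒ d ≤ 5.
Solving with deg f ≤ 5: f(k) = k*(2*k**4 - k**2 - 4*k + 1)/10.
Get s_k = R·t_k = k*(2*k**4 - k**2 - 4*k + 1) with R(k) = B(k−1)f(k)/C(k) = k*(2*k**4 - k**2 - 4*k + 1)/(10*k**4 + 20*k**3 + 17*k**2 - k - 2).
Δs = 10*k**4 + 20*k**3 + 17*k**2 - k - 2, as required.
Evaluate s at k=6 and k=0: 15198 and 0; difference 15198.

Σ = 15198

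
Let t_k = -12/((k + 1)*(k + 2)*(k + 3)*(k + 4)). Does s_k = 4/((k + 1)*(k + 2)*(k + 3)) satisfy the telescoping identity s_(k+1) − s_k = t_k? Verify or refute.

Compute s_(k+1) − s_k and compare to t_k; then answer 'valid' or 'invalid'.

valid (s_(k+1) − s_k reduces to t_k)

s_(k+1) = 4/((k + 2)*(k + 3)*(k + 4))
s_(k+1) − s_k = -12/((k + 1)*(k + 2)*(k + 3)*(k + 4))
(s_(k+1) − s_k) − t_k = 0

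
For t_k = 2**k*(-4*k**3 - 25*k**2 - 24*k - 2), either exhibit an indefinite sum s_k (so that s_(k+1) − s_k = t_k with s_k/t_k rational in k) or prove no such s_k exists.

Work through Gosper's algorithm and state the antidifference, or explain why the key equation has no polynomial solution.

s_k = 2**k*k*(-4*k**2 - k + 4)

t_(k+1)/t_k = 2*(4*k**3 + 37*k**2 + 86*k + 55)/(4*k**3 + 25*k**2 + 24*k + 2).
Normal form (A,B,C) = (2, 1, k**3 + 25*k**2/4 + 6*k + 1/2).
Solve (2)·f(k+1) − (1)·f(k) = k**3 + 25*k**2/4 + 6*k + 1/2.
deg f ≤ 3 (via 0,0,3).
Solving with deg f ≤ 3: f(k) = k*(4*k**2 + k - 4)/4.
R(k) = B(k−1)·f(k)/C(k) = k*(4*k**2 + k - 4)/(4*k**3 + 25*k**2 + 24*k + 2); s_k = R·t_k = 2**k*k*(-4*k**2 - k + 4).
Check: Δs_k = 2**k*(-4*k**3 - 25*k**2 - 24*k - 2). ✓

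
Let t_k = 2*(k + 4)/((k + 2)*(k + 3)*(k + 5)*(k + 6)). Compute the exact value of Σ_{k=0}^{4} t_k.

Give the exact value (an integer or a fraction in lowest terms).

Σ = 3/35

r(k) = (k + 2)*(k + 5)**2/((k + 4)**2*(k + 7)) after simplifying.
Factor: A=k + 2; B=k + 7; C=k**2 + 8*k + 16.
Key eq: (k + 2)·f(k+1) = (k + 6)·f(k) + (k**2 + 8*k + 16).
Degrees (1,1,2) ⇒ d ≤ 4.
Solve for f: f(k) = k*(k + 3)*(k + 4)*(k + 7)/20 (degree 4 ≤ 4).
Then R = B(k−1)f/C = k*(k + 3)*(k + 6)*(k + 7)/(20*(k + 4)), so s_k = R(k)·t_k = k*(k + 7)/(10*(k**2 + 7*k + 10)).
s_(k+1) − s_k = 2*(k + 4)/(k**4 + 16*k**3 + 91*k**2 + 216*k + 180) = t_k.
Evaluate s at k=5 and k=0: 3/35 and 0; difference 3/35.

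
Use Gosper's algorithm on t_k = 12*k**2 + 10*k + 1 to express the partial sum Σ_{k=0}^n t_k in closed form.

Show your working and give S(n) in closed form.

S(n) = 4*n**3 + 11*n**2 + 8*n + 1

r(k) = (12*k**2 + 34*k + 23)/(12*k**2 + 10*k + 1) after simplifying.
Normal form (A,B,C) = (1, 1, k**2 + 5*k/6 + 1/12).
Need (1)·f(k+1) − (1)·f(k) = k**2 + 5*k/6 + 1/12.
deg f ≤ 3 (via 0,0,2).
A polynomial solution: f(k) = k*(4*k**2 - k - 2)/12.
Certificate R = B(k−1)f/C = k*(4*k**2 - k - 2)/(12*k**2 + 10*k + 1) gives s_k = k*(4*k**2 - k - 2).
Verify: 12*k**2 + 10*k + 1 matches t_k.
Σ_(k=0)^n t_k = s_(n+1) − s_(0) = (4*n**3 + 11*n**2 + 8*n + 1) − (0), i.e. 4*n**3 + 11*n**2 + 8*n + 1.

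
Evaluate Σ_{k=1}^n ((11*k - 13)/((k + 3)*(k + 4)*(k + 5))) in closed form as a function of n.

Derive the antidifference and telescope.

The ratio is (k + 3)*(11*k - 2)/((k + 6)*(11*k - 13)).
Factor: A=k + 3; B=k + 6; C=k - 13/11.
Key eq: (k + 3)·f(k+1) = (k + 5)·f(k) + (k - 13/11).
From deg A=1, deg B=1, deg C=1: d=2.
Match coefficients ⇒ f(k) = k*(5*k - 31)/66.
So s_k = (B(k−1)f/C)·t_k = (k*(k + 5)*(5*k - 31)/(6*(11*k - 13)))·t_k = k*(5*k - 31)/(6*(k + 3)*(k + 4)).
Verify: (11*k - 13)/(k**3 + 12*k**2 + 47*k + 60) matches t_k.
Evaluate: s_(n+1) = (5*n**2 - 21*n - 26)/(6*(n**2 + 9*n + 20)); subtract s_(1) = -13/60 ⇒ S(n) = n*(21*n - 31)/(20*(n**2 + 9*n + 20)).

S(n) = n*(21*n - 31)/(20*(n**2 + 9*n + 20))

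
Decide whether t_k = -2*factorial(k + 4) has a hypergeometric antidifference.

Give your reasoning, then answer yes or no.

No; the degree bound rules out any f.

Ratio r(k) = k + 5.
So A=k + 5 and B=1, with C=1.
Key eq: (k + 5)·f(k+1) = (1)·f(k) + (1).
deg f ≤ -1 (via 1,0,0).
Negative degree bound (-1): no f exists, t_k not Gosper-summable.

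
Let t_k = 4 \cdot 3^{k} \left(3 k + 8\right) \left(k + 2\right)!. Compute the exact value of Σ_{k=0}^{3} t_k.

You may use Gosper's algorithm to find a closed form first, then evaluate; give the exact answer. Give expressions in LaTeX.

Σ = 233272

Compute t_(k+1)/t_k: get 3*(k + 3)*(3*k + 11)/(3*k + 8).
Gosper form: A/B · C(k+1)/C(k) with A=3*k + 9, B=1, C=k + 8/3.
Set up (3*k + 9)·f(k+1) − (1)·f(k) − (k + 8/3) = 0.
Bound: deg f ≤ 0.
Solve for f: f(k) = 1/3 (degree 0 ≤ 0).
Certificate R = B(k−1)f/C = 1/(3*k + 8) gives s_k = 4*3**k*factorial(k + 2).
Verify: 4*3**k*(3*k + 8)*factorial(k + 2) matches t_k.
Telescoping: Σ = s_(4) − s_(0) = 233280 − (8) = 233272.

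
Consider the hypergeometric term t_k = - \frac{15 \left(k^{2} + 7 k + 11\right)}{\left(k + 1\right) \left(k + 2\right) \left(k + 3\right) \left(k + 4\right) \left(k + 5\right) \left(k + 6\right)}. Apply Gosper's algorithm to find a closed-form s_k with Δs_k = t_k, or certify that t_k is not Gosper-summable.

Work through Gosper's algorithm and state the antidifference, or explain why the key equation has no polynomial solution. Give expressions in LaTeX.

s_k = \frac{k \left(- k^{2} - 9 k - 23\right)}{3 \left(k^{3} + 9 k^{2} + 23 k + 15\right)}

r(k) = (k + 1)*(7*k + (k + 1)**2 + 18)/((k + 7)*(k**2 + 7*k + 11)) after simplifying.
So A=k + 1 and B=k + 7, with C=k**2 + 7*k + 11.
Need (k + 1)·f(k+1) − (k + 6)·f(k) = k**2 + 7*k + 11.
From deg A=1, deg B=1, deg C=2: d=5.
Solve for f: f(k) = k*(k + 2)*(k + 4)*(k**2 + 9*k + 23)/45 (degree 5 ≤ 5).
So s_k = (B(k−1)f/C)·t_k = (k*(k + 2)*(k + 4)*(k + 6)*(k**2 + 9*k + 23)/(45*(k**2 + 7*k + 11)))·t_k = k*(-k**2 - 9*k - 23)/(3*(k**3 + 9*k**2 + 23*k + 15)).
Δs = 15*(-k**2 - 7*k - 11)/(k**6 + 21*k**5 + 175*k**4 + 735*k**3 + 1624*k**2 + 1764*k + 720), as required.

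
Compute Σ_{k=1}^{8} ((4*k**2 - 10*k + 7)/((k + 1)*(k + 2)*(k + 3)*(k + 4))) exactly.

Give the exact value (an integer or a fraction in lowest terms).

Ratio r(k) = (4*k**3 + 2*k**2 - k + 1)/(4*k**3 + 10*k**2 - 43*k + 35).
A = k + 1, B = k + 5, C = k**2 - 5*k/2 + 7/4.
Solve (k + 1)·f(k+1) − (k + 4)·f(k) = k**2 - 5*k/2 + 7/4.
d = 3 from the (1,1,2) case.
A polynomial solution: f(k) = k*(2*k**2 + 19)/12.
R(k) = B(k−1)·f(k)/C(k) = k*(k + 4)*(2*k**2 + 19)/(3*(4*k**2 - 10*k + 7)); s_k = R·t_k = k*(2*k**2 + 19)/(3*(k + 1)*(k + 2)*(k + 3)).
Check: Δs_k = (4*k**2 - 10*k + 7)/(k**4 + 10*k**3 + 35*k**2 + 50*k + 24). ✓
Telescoping: Σ = s_(9) − s_(1) = 181/440 − (7/24) = 79/660.

Σ = 79/660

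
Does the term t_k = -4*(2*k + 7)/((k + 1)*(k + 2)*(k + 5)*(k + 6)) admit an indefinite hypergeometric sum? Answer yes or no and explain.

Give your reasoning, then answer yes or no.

Yes. s_k = 4*k*(-k - 6)/(5*(k**2 + 6*k + 5)).

Step 1: r(k) = (k + 1)*(k + 5)*(2*k + 9)/((k + 3)*(k + 7)*(2*k + 7)).
A = k + 1, B = k + 7, C = k**3 + 21*k**2/2 + 73*k/2 + 42.
Solve (k + 1)·f(k+1) − (k + 6)·f(k) = k**3 + 21*k**2/2 + 73*k/2 + 42.
deg f ≤ 5 (via 1,1,3).
A polynomial solution: f(k) = k*(k + 2)*(k + 3)*(k + 4)*(k + 6)/10.
Then R = B(k−1)f/C = k*(k + 2)*(k + 6)**2/(5*(2*k + 7)), so s_k = R(k)·t_k = 4*k*(-k - 6)/(5*(k**2 + 6*k + 5)).
Δs = 4*(-2*k - 7)/(k**4 + 14*k**3 + 65*k**2 + 112*k + 60), as required.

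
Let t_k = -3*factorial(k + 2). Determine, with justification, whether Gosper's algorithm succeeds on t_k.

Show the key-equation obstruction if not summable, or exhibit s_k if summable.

No — negative degree bound, so no certificate f.

The ratio is k + 3.
A = k + 3, B = 1, C = 1.
Need (k + 3)·f(k+1) − (1)·f(k) = 1.
Degrees (1,0,0) ⇒ d ≤ -1.
Negative degree bound (-1): no f exists, t_k not Gosper-summable.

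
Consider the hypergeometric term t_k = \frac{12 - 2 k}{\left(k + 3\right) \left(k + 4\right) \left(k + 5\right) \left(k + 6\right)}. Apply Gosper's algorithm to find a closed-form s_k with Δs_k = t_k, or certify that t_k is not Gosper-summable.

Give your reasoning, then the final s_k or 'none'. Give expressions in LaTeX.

s_k = \frac{k \left(k^{2} + 12 k + 67\right)}{20 \left(k + 3\right) \left(k + 4\right) \left(k + 5\right)}

Step 1: r(k) = (k - 5)*(k + 3)/((k - 6)*(k + 7)).
Gosper form: A/B · C(k+1)/C(k) with A=k + 3, B=k + 7, C=k - 6.
Set up (k + 3)·f(k+1) − (k + 6)·f(k) − (k - 6) = 0.
Bound: deg f ≤ 3.
Match coefficients ⇒ f(k) = -k*(k**2 + 12*k + 67)/40.
R(k) = B(k−1)·f(k)/C(k) = -k*(k + 6)*(k**2 + 12*k + 67)/(40*(k - 6)); s_k = R·t_k = k*(k**2 + 12*k + 67)/(20*(k + 3)*(k + 4)*(k + 5)).
s_(k+1) − s_k = 2*(6 - k)/(k**4 + 18*k**3 + 119*k**2 + 342*k + 360) = t_k.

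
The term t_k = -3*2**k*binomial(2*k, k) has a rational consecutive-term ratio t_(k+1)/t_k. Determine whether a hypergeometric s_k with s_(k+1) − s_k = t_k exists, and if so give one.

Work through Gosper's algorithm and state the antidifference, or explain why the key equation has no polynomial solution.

The ratio is 4*(2*k + 1)/(k + 1).
So A=8*k + 4 and B=k + 1, with C=1.
Need (8*k + 4)·f(k+1) − (k)·f(k) = 1.
Bound: deg f ≤ -1.
deg f ≤ -1 is impossible — no certificate.

not Gosper-summable; s_k does not exist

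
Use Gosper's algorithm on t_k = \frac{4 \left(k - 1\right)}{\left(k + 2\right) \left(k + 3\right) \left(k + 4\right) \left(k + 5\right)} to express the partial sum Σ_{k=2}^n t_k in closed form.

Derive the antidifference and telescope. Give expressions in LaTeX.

S(n) = \frac{n \left(n^{2} + 12 n - 13\right)}{30 \left(n^{3} + 12 n^{2} + 47 n + 60\right)}

Ratio r(k) = k*(k + 2)/((k - 1)*(k + 6)).
Factor: A=k + 2; B=k + 6; C=k - 1.
Set up (k + 2)·f(k+1) − (k + 5)·f(k) − (k - 1) = 0.
From deg A=1, deg B=1, deg C=1: d=3.
A polynomial solution: f(k) = -k/2.
Certificate R = B(k−1)f/C = -k*(k + 5)/(2*(k - 1)) gives s_k = -2*k/((k + 2)*(k + 3)*(k + 4)).
Check: Δs_k = 4*(k - 1)/(k**4 + 14*k**3 + 71*k**2 + 154*k + 120). ✓
Σ_(k=2)^n t_k = s_(n+1) − s_(2) = (2*(-n - 1)/(n**3 + 12*n**2 + 47*n + 60)) − (-1/30), i.e. n*(n**2 + 12*n - 13)/(30*(n**3 + 12*n**2 + 47*n + 60)).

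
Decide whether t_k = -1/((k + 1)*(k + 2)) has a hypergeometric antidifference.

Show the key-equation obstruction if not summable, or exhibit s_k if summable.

Ratio r(k) = (k + 1)/(k + 3).
Factor: A=k + 1; B=k + 3; C=1.
f must satisfy (k + 1)·f(k+1) − (k + 2)·f(k) = 1.
d = 1 from the (1,1,0) case.
A polynomial solution: f(k) = k.
Get s_k = R·t_k = -k/(k + 1) with R(k) = B(k−1)f(k)/C(k) = k*(k + 2).
Verify: -1/(k**2 + 3*k + 2) matches t_k.

Yes. s_k = -k/(k + 1).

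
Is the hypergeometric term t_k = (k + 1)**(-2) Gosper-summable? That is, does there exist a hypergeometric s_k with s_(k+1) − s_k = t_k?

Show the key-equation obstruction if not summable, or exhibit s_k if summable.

Step 1: r(k) = (k + 1)**2/(k + 2)**2.
Normal form (A,B,C) = (k**2 + 2*k + 1, k**2 + 4*k + 4, 1).
Key eq: (k**2 + 2*k + 1)·f(k+1) = (k**2 + 2*k + 1)·f(k) + (1).
From deg A=2, deg B=2, deg C=0: d=0.
Put f(k) = c0: A·f(k+1) − B(k−1)·f(k) − C = -1; need -1 = 0 — inconsistent ⇒ no f, not summable.

No. Not Gosper-summable.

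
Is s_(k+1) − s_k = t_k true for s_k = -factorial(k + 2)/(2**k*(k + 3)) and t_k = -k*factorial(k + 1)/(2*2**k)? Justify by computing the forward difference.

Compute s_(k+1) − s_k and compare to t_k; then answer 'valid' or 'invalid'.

s_(k+1) = -factorial(k + 3)/(2*2**k*(k + 4))
s_(k+1) − s_k = -(k**2 + 4*k + 1)*factorial(k + 2)/(2*2**k*(k + 3)*(k + 4))
(s_(k+1) − s_k) − t_k = (k**2 + 3*k - 2)*factorial(k + 1)/(2*2**k*(k + 3)*(k + 4))

Invalid: residual (k**2 + 3*k - 2)*factorial(k + 1)/(2*2**k*(k + 3)*(k + 4)) ≠ 0.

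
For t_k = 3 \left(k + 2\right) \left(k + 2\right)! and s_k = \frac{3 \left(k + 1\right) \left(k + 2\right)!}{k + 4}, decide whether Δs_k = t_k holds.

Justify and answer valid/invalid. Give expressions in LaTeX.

s_(k+1) = 3*(k + 2)*factorial(k + 3)/(k + 5)
s_(k+1) − s_k = 3*(k**3 + 8*k**2 + 20*k + 19)*factorial(k + 2)/((k + 4)*(k + 5))
(s_(k+1) − s_k) − t_k = -9*(k**2 + 6*k + 7)*factorial(k + 2)/((k + 4)*(k + 5))

Invalid: residual - \frac{9 \left(k^{2} + 6 k + 7\right) \left(k + 2\right)!}{\left(k + 4\right) \left(k + 5\right)} ≠ 0.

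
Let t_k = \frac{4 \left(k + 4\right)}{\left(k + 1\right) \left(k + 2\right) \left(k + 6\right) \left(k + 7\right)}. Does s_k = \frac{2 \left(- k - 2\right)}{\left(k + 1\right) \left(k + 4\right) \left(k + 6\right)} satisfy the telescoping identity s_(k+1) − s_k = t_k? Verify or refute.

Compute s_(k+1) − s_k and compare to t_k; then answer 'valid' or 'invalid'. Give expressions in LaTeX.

s_(k+1) = 2*(-k - 3)/((k + 2)*(k + 5)*(k + 7))
s_(k+1) − s_k = 4*(k**3 + 10*k**2 + 31*k + 34)/(k**6 + 25*k**5 + 247*k**4 + 1219*k**3 + 3112*k**2 + 3796*k + 1680)
(s_(k+1) − s_k) − t_k = 4*(-3*k**2 - 25*k - 46)/(k**6 + 25*k**5 + 247*k**4 + 1219*k**3 + 3112*k**2 + 3796*k + 1680)

Invalid: residual \frac{4 \left(- 3 k^{2} - 25 k - 46\right)}{k^{6} + 25 k^{5} + 247 k^{4} + 1219 k^{3} + 3112 k^{2} + 3796 k + 1680} ≠ 0.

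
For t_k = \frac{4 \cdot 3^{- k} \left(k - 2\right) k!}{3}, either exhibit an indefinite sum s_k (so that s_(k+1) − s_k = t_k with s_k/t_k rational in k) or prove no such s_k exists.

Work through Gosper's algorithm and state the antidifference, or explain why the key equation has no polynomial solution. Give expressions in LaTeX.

s_k = 4 \cdot 3^{- k} k!

Step 1: r(k) = (k**2 - 1)/(3*(k - 2)).
A = k/3 + 1/3, B = 1, C = k - 2.
f must satisfy (k/3 + 1/3)·f(k+1) − (1)·f(k) = k - 2.
Degrees (1,0,1) ⇒ d ≤ 0.
Coefficient equations give f(k) = 3.
So s_k = (B(k−1)f/C)·t_k = (3/(k - 2))·t_k = 4*factorial(k)/3**k.
Verify: 4*(k - 2)*factorial(k)/(3*3**k) matches t_k.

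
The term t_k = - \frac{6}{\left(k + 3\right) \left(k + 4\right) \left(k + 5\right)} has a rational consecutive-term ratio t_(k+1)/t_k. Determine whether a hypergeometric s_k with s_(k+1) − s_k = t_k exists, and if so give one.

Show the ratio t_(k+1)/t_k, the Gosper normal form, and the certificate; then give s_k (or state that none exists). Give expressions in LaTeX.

s_k = \frac{k \left(- k - 7\right)}{4 \left(k + 3\right) \left(k + 4\right)}

t_(k+1)/t_k = (k + 3)/(k + 6).
A = k + 3, B = k + 6, C = 1.
Need (k + 3)·f(k+1) − (k + 5)·f(k) = 1.
Bound: deg f ≤ 2.
Match coefficients ⇒ f(k) = k*(k + 7)/24.
Certificate R = B(k−1)f/C = k*(k + 5)*(k + 7)/24 gives s_k = k*(-k - 7)/(4*(k + 3)*(k + 4)).
Check: Δs_k = -6/(k**3 + 12*k**2 + 47*k + 60). ✓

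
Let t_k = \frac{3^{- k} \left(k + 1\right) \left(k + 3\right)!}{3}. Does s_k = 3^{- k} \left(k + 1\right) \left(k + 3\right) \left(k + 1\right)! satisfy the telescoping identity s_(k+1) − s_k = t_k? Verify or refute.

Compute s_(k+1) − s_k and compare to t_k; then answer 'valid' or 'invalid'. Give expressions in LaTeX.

s_(k+1) = (k + 2)*(k + 4)*factorial(k + 2)/(3*3**k)
s_(k+1) − s_k = (k**3 + 5*k**2 + 8*k + 7)*factorial(k + 1)/(3*3**k)
(s_(k+1) − s_k) − t_k = -(k**2 + 3*k - 1)*factorial(k + 1)/(3*3**k)

Invalid: residual - \frac{3^{- k} \left(k^{2} + 3 k - 1\right) \left(k + 1\right)!}{3} ≠ 0.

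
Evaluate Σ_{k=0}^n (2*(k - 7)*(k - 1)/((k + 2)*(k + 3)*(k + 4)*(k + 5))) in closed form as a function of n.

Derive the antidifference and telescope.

S(n) = (n**3 + 41*n + 42)/(6*(n**3 + 12*n**2 + 47*n + 60))

Step 1: r(k) = k*(k - 6)*(k + 2)/((k - 7)*(k - 1)*(k + 6)).
So A=k + 2 and B=k + 6, with C=k**2 - 8*k + 7.
Set up (k + 2)·f(k+1) − (k + 5)·f(k) − (k**2 - 8*k + 7) = 0.
deg f ≤ 3 (via 1,1,2).
Solve for f: f(k) = k*(k**2 - 3*k + 44)/12 (degree 3 ≤ 3).
Then R = B(k−1)f/C = k*(k + 5)*(k**2 - 3*k + 44)/(12*(k - 7)*(k - 1)), so s_k = R(k)·t_k = k*(k**2 - 3*k + 44)/(6*(k**3 + 9*k**2 + 26*k + 24)).
s_(k+1) − s_k = 2*(k**2 - 8*k + 7)/(k**4 + 14*k**3 + 71*k**2 + 154*k + 120) = t_k.
Telescope: S(n) = s_(n+1) − s_(0) = (n**3 + 41*n + 42)/(6*(n**3 + 12*n**2 + 47*n + 60)) − (0) = (n**3 + 41*n + 42)/(6*(n**3 + 12*n**2 + 47*n + 60)).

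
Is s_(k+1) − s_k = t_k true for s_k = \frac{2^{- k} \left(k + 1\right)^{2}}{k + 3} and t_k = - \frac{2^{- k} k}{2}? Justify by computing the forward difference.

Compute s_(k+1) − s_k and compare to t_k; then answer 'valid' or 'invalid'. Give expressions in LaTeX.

s_(k+1) = (k + 2)**2/(2*2**k*(k + 4))
s_(k+1) − s_k = (-k**3 - 5*k**2 - 2*k + 4)/(2*2**k*(k**2 + 7*k + 12))
(s_(k+1) − s_k) − t_k = (k**2 + 5*k + 2)/(2**k*(k**2 + 7*k + 12))

Invalid: residual \frac{2^{- k} \left(k^{2} + 5 k + 2\right)}{k^{2} + 7 k + 12} ≠ 0.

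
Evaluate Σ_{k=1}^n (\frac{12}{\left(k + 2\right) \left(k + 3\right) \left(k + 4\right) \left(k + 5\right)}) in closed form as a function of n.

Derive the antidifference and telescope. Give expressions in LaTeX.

The ratio is (k + 2)/(k + 6).
Factor: A=k + 2; B=k + 6; C=1.
Need (k + 2)·f(k+1) − (k + 5)·f(k) = 1.
deg f ≤ 3 (via 1,1,0).
Coefficient equations give f(k) = k*(k**2 + 9*k + 26)/72.
Then R = B(k−1)f/C = k*(k + 5)*(k**2 + 9*k + 26)/72, so s_k = R(k)·t_k = k*(k**2 + 9*k + 26)/(6*(k + 2)*(k + 3)*(k + 4)).
s_(k+1) − s_k = 12/(k**4 + 14*k**3 + 71*k**2 + 154*k + 120) = t_k.
Σ_(k=1)^n t_k = s_(n+1) − s_(1) = ((n**3 + 12*n**2 + 47*n + 36)/(6*(n**3 + 12*n**2 + 47*n + 60))) − (1/10), i.e. n*(n**2 + 12*n + 47)/(15*(n**3 + 12*n**2 + 47*n + 60)).

S(n) = \frac{n \left(n^{2} + 12 n + 47\right)}{15 \left(n^{3} + 12 n^{2} + 47 n + 60\right)}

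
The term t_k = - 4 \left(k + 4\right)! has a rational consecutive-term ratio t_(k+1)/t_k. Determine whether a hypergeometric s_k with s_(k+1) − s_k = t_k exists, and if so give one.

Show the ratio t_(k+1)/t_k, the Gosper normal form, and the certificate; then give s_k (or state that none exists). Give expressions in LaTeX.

Step 1: r(k) = k + 5.
A = k + 5, B = 1, C = 1.
f must satisfy (k + 5)·f(k+1) − (1)·f(k) = 1.
Bound: deg f ≤ -1.
d = -1 < 0 ⇒ no nonzero polynomial f; not summable.

no hypergeometric antidifference exists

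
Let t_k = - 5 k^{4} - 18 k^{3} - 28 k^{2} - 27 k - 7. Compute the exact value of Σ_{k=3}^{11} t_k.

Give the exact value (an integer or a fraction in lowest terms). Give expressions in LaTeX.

Step 1: r(k) = (5*k**4 + 38*k**3 + 112*k**2 + 157*k + 85)/(5*k**4 + 18*k**3 + 28*k**2 + 27*k + 7).
Gosper form: A/B · C(k+1)/C(k) with A=1, B=1, C=k**4 + 18*k**3/5 + 28*k**2/5 + 27*k/5 + 7/5.
Set up (1)·f(k+1) − (1)·f(k) − (k**4 + 18*k**3/5 + 28*k**2/5 + 27*k/5 + 7/5) = 0.
deg f ≤ 5 (via 0,0,4).
Match coefficients ⇒ f(k) = k*(k**4 + 2*k**3 + 2*k**2 + 4*k - 2)/5.
So s_k = (B(k−1)f/C)·t_k = (k*(k**4 + 2*k**3 + 2*k**2 + 4*k - 2)/(5*k**4 + 18*k**3 + 28*k**2 + 27*k + 7))·t_k = k*(-k**4 - 2*k**3 - 2*k**2 - 4*k + 2).
s_(k+1) − s_k = -5*k**4 - 18*k**3 - 28*k**2 - 27*k - 7 = t_k.
Telescoping: Σ = s_(12) − s_(3) = -294312 − (-489) = -293823.

Σ = -293823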